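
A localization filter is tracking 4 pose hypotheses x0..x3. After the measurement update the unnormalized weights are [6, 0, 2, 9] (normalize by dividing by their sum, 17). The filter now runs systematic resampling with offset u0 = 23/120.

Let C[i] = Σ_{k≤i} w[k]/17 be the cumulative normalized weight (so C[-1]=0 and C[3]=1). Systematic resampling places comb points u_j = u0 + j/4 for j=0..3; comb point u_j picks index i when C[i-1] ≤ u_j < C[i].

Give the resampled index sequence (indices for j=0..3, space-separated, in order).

C = [6/17, 6/17, 8/17, 1]
j=0: u_0=23/120 ∈ [0, 6/17) → index 0
j=1: u_1=53/120 ∈ [6/17, 8/17) → index 2
j=2: u_2=83/120 ∈ [8/17, 1) → index 3
j=3: u_3=113/120 ∈ [8/17, 1) → index 3

0 2 3 3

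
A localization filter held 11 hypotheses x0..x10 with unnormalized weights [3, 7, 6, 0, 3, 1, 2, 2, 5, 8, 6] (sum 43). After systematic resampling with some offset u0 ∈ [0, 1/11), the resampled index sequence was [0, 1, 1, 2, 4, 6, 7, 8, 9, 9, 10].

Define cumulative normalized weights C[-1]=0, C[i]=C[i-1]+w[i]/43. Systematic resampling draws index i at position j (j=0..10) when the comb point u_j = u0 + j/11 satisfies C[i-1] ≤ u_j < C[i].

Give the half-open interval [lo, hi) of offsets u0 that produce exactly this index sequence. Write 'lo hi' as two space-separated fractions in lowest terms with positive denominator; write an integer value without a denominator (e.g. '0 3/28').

C = [3/43, 10/43, 16/43, 16/43, 19/43, 20/43, 22/43, 24/43, 29/43, 37/43, 1]
j=0 picked index 0: u0 ∈ [0, 3/43)
j=1 picked index 1: u0 ∈ [-10/473, 67/473)
j=2 picked index 1: u0 ∈ [-53/473, 24/473)
j=3 picked index 2: u0 ∈ [-19/473, 47/473)
j=4 picked index 4: u0 ∈ [4/473, 37/473)
j=5 picked index 6: u0 ∈ [5/473, 27/473)
j=6 picked index 7: u0 ∈ [-16/473, 6/473)
j=7 picked index 8: u0 ∈ [-37/473, 18/473)
j=8 picked index 9: u0 ∈ [-25/473, 63/473)
j=9 picked index 9: u0 ∈ [-68/473, 20/473)
j=10 picked index 10: u0 ∈ [-23/473, 1/11)
intersection: [5/473, 6/473)

5/473 6/473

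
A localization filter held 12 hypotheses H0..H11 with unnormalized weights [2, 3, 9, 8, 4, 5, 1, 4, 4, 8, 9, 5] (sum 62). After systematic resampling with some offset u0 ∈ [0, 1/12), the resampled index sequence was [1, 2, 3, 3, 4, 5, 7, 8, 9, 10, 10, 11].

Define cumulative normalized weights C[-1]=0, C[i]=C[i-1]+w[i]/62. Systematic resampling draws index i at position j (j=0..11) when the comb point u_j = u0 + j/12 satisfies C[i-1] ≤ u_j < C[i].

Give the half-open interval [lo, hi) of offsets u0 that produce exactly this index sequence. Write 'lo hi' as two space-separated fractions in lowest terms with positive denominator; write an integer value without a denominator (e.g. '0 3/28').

11/186 23/372

C = [1/31, 5/62, 7/31, 11/31, 13/31, 1/2, 16/31, 18/31, 20/31, 24/31, 57/62, 1]
j=0 picked index 1: u0 ∈ [1/31, 5/62)
j=1 picked index 2: u0 ∈ [-1/372, 53/372)
j=2 picked index 3: u0 ∈ [11/186, 35/186)
j=3 picked index 3: u0 ∈ [-3/124, 13/124)
j=4 picked index 4: u0 ∈ [2/93, 8/93)
j=5 picked index 5: u0 ∈ [1/372, 1/12)
j=6 picked index 7: u0 ∈ [1/62, 5/62)
j=7 picked index 8: u0 ∈ [-1/372, 23/372)
j=8 picked index 9: u0 ∈ [-2/93, 10/93)
j=9 picked index 10: u0 ∈ [3/124, 21/124)
j=10 picked index 10: u0 ∈ [-11/186, 8/93)
j=11 picked index 11: u0 ∈ [1/372, 1/12)
intersection: [11/186, 23/372)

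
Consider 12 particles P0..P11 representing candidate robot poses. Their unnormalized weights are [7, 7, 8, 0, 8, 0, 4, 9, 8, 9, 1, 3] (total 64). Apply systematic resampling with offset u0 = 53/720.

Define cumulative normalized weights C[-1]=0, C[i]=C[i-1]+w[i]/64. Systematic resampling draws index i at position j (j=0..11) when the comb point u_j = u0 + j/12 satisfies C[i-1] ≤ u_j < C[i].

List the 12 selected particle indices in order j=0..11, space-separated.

0 1 2 2 4 6 7 7 8 9 9 11

C = [7/64, 7/32, 11/32, 11/32, 15/32, 15/32, 17/32, 43/64, 51/64, 15/16, 61/64, 1]
j=0: u_0=53/720 ∈ [0, 7/64) → index 0
j=1: u_1=113/720 ∈ [7/64, 7/32) → index 1
j=2: u_2=173/720 ∈ [7/32, 11/32) → index 2
j=3: u_3=233/720 ∈ [7/32, 11/32) → index 2
j=4: u_4=293/720 ∈ [11/32, 15/32) → index 4
j=5: u_5=353/720 ∈ [15/32, 17/32) → index 6
j=6: u_6=413/720 ∈ [17/32, 43/64) → index 7
j=7: u_7=473/720 ∈ [17/32, 43/64) → index 7
j=8: u_8=533/720 ∈ [43/64, 51/64) → index 8
j=9: u_9=593/720 ∈ [51/64, 15/16) → index 9
j=10: u_10=653/720 ∈ [51/64, 15/16) → index 9
j=11: u_11=713/720 ∈ [61/64, 1) → index 11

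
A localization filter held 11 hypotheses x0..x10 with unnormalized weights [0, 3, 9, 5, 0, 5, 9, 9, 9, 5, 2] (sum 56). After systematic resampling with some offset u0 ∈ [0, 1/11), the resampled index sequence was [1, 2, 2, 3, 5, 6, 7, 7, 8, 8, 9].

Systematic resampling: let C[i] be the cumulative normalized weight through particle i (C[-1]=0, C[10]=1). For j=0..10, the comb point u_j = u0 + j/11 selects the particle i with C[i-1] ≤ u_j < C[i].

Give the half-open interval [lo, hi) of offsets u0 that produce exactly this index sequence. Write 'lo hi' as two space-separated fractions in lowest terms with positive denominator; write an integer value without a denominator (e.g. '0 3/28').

5/616 9/308

C = [0, 3/56, 3/14, 17/56, 17/56, 11/28, 31/56, 5/7, 7/8, 27/28, 1]
j=0 picked index 1: u0 ∈ [0, 3/56)
j=1 picked index 2: u0 ∈ [-23/616, 19/154)
j=2 picked index 2: u0 ∈ [-79/616, 5/154)
j=3 picked index 3: u0 ∈ [-9/154, 19/616)
j=4 picked index 5: u0 ∈ [-37/616, 9/308)
j=5 picked index 6: u0 ∈ [-19/308, 61/616)
j=6 picked index 7: u0 ∈ [5/616, 13/77)
j=7 picked index 7: u0 ∈ [-51/616, 6/77)
j=8 picked index 8: u0 ∈ [-1/77, 13/88)
j=9 picked index 8: u0 ∈ [-8/77, 5/88)
j=10 picked index 9: u0 ∈ [-3/88, 17/308)
intersection: [5/616, 9/308)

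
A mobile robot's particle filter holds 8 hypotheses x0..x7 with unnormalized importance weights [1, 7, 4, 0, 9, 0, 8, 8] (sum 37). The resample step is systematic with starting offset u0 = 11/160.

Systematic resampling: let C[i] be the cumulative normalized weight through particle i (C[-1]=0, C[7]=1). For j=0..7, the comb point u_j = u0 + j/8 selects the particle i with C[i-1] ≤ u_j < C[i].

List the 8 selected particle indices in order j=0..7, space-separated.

C = [1/37, 8/37, 12/37, 12/37, 21/37, 21/37, 29/37, 1]
j=0: u_0=11/160 ∈ [1/37, 8/37) → index 1
j=1: u_1=31/160 ∈ [1/37, 8/37) → index 1
j=2: u_2=51/160 ∈ [8/37, 12/37) → index 2
j=3: u_3=71/160 ∈ [12/37, 21/37) → index 4
j=4: u_4=91/160 ∈ [21/37, 29/37) → index 6
j=5: u_5=111/160 ∈ [21/37, 29/37) → index 6
j=6: u_6=131/160 ∈ [29/37, 1) → index 7
j=7: u_7=151/160 ∈ [29/37, 1) → index 7

1 1 2 4 6 6 7 7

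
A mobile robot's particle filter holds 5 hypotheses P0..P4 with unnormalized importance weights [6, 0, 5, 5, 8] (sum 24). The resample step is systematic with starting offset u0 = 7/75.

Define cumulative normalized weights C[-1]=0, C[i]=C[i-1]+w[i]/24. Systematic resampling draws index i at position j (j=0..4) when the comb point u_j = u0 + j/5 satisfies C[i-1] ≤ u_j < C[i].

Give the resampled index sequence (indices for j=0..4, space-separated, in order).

C = [1/4, 1/4, 11/24, 2/3, 1]
j=0: u_0=7/75 ∈ [0, 1/4) → index 0
j=1: u_1=22/75 ∈ [1/4, 11/24) → index 2
j=2: u_2=37/75 ∈ [11/24, 2/3) → index 3
j=3: u_3=52/75 ∈ [2/3, 1) → index 4
j=4: u_4=67/75 ∈ [2/3, 1) → index 4

0 2 3 4 4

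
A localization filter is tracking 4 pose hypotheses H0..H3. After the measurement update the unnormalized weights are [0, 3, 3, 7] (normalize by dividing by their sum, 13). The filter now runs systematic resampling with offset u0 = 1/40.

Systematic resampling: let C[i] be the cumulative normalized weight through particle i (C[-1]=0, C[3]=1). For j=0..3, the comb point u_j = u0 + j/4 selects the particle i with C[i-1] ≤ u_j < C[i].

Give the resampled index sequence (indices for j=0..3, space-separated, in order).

C = [0, 3/13, 6/13, 1]
j=0: u_0=1/40 ∈ [0, 3/13) → index 1
j=1: u_1=11/40 ∈ [3/13, 6/13) → index 2
j=2: u_2=21/40 ∈ [6/13, 1) → index 3
j=3: u_3=31/40 ∈ [6/13, 1) → index 3

1 2 3 3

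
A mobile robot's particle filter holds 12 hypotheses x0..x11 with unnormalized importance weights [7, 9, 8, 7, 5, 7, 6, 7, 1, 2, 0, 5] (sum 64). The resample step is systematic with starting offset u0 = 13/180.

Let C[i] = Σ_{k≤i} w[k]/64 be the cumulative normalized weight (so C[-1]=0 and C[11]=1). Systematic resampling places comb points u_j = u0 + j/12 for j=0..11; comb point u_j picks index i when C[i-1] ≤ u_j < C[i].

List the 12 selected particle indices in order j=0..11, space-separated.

0 1 1 2 3 4 5 5 6 7 9 11

C = [7/64, 1/4, 3/8, 31/64, 9/16, 43/64, 49/64, 7/8, 57/64, 59/64, 59/64, 1]
j=0: u_0=13/180 ∈ [0, 7/64) → index 0
j=1: u_1=7/45 ∈ [7/64, 1/4) → index 1
j=2: u_2=43/180 ∈ [7/64, 1/4) → index 1
j=3: u_3=29/90 ∈ [1/4, 3/8) → index 2
j=4: u_4=73/180 ∈ [3/8, 31/64) → index 3
j=5: u_5=22/45 ∈ [31/64, 9/16) → index 4
j=6: u_6=103/180 ∈ [9/16, 43/64) → index 5
j=7: u_7=59/90 ∈ [9/16, 43/64) → index 5
j=8: u_8=133/180 ∈ [43/64, 49/64) → index 6
j=9: u_9=37/45 ∈ [49/64, 7/8) → index 7
j=10: u_10=163/180 ∈ [57/64, 59/64) → index 9
j=11: u_11=89/90 ∈ [59/64, 1) → index 11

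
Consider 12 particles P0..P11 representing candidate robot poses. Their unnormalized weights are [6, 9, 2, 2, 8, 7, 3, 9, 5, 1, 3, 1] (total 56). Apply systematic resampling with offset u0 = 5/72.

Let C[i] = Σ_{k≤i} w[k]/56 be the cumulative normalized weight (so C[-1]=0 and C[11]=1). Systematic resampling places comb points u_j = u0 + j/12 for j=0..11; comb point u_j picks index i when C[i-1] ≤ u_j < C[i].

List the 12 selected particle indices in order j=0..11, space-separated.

0 1 1 3 4 5 5 6 7 7 8 11

C = [3/28, 15/56, 17/56, 19/56, 27/56, 17/28, 37/56, 23/28, 51/56, 13/14, 55/56, 1]
j=0: u_0=5/72 ∈ [0, 3/28) → index 0
j=1: u_1=11/72 ∈ [3/28, 15/56) → index 1
j=2: u_2=17/72 ∈ [3/28, 15/56) → index 1
j=3: u_3=23/72 ∈ [17/56, 19/56) → index 3
j=4: u_4=29/72 ∈ [19/56, 27/56) → index 4
j=5: u_5=35/72 ∈ [27/56, 17/28) → index 5
j=6: u_6=41/72 ∈ [27/56, 17/28) → index 5
j=7: u_7=47/72 ∈ [17/28, 37/56) → index 6
j=8: u_8=53/72 ∈ [37/56, 23/28) → index 7
j=9: u_9=59/72 ∈ [37/56, 23/28) → index 7
j=10: u_10=65/72 ∈ [23/28, 51/56) → index 8
j=11: u_11=71/72 ∈ [55/56, 1) → index 11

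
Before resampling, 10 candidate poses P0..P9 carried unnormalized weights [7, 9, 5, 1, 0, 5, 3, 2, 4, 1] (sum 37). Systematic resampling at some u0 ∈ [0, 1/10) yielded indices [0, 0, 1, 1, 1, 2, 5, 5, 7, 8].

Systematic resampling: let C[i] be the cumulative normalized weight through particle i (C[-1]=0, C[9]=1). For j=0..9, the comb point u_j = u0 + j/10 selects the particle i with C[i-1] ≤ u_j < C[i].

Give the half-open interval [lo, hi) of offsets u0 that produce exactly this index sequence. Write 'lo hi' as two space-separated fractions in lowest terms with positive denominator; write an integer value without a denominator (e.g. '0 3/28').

2/185 11/370

C = [7/37, 16/37, 21/37, 22/37, 22/37, 27/37, 30/37, 32/37, 36/37, 1]
j=0 picked index 0: u0 ∈ [0, 7/37)
j=1 picked index 0: u0 ∈ [-1/10, 33/370)
j=2 picked index 1: u0 ∈ [-2/185, 43/185)
j=3 picked index 1: u0 ∈ [-41/370, 49/370)
j=4 picked index 1: u0 ∈ [-39/185, 6/185)
j=5 picked index 2: u0 ∈ [-5/74, 5/74)
j=6 picked index 5: u0 ∈ [-1/185, 24/185)
j=7 picked index 5: u0 ∈ [-39/370, 11/370)
j=8 picked index 7: u0 ∈ [2/185, 12/185)
j=9 picked index 8: u0 ∈ [-13/370, 27/370)
intersection: [2/185, 11/370)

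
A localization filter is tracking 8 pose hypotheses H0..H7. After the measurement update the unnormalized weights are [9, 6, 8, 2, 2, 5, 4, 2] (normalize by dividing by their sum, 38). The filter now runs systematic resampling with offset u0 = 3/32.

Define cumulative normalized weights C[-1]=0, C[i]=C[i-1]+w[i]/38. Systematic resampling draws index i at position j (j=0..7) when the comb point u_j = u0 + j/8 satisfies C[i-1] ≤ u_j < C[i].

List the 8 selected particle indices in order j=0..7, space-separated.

0 0 1 2 2 5 6 7

C = [9/38, 15/38, 23/38, 25/38, 27/38, 16/19, 18/19, 1]
j=0: u_0=3/32 ∈ [0, 9/38) → index 0
j=1: u_1=7/32 ∈ [0, 9/38) → index 0
j=2: u_2=11/32 ∈ [9/38, 15/38) → index 1
j=3: u_3=15/32 ∈ [15/38, 23/38) → index 2
j=4: u_4=19/32 ∈ [15/38, 23/38) → index 2
j=5: u_5=23/32 ∈ [27/38, 16/19) → index 5
j=6: u_6=27/32 ∈ [16/19, 18/19) → index 6
j=7: u_7=31/32 ∈ [18/19, 1) → index 7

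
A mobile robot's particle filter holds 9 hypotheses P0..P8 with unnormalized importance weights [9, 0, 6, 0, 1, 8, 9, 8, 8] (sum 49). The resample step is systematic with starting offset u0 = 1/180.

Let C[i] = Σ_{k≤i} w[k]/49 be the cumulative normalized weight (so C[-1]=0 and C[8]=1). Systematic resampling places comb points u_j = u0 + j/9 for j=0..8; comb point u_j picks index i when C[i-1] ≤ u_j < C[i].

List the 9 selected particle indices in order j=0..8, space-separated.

C = [9/49, 9/49, 15/49, 15/49, 16/49, 24/49, 33/49, 41/49, 1]
j=0: u_0=1/180 ∈ [0, 9/49) → index 0
j=1: u_1=7/60 ∈ [0, 9/49) → index 0
j=2: u_2=41/180 ∈ [9/49, 15/49) → index 2
j=3: u_3=61/180 ∈ [16/49, 24/49) → index 5
j=4: u_4=9/20 ∈ [16/49, 24/49) → index 5
j=5: u_5=101/180 ∈ [24/49, 33/49) → index 6
j=6: u_6=121/180 ∈ [24/49, 33/49) → index 6
j=7: u_7=47/60 ∈ [33/49, 41/49) → index 7
j=8: u_8=161/180 ∈ [41/49, 1) → index 8

0 0 2 5 5 6 6 7 8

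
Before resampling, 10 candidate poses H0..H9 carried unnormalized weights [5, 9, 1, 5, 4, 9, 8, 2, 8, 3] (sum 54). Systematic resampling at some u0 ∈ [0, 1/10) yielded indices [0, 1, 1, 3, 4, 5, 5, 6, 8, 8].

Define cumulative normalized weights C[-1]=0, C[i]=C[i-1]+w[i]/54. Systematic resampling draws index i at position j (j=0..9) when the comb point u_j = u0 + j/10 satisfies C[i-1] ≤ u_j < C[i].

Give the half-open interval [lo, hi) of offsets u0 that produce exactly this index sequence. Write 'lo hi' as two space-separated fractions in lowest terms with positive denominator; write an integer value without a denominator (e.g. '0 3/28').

C = [5/54, 7/27, 5/18, 10/27, 4/9, 11/18, 41/54, 43/54, 17/18, 1]
j=0 picked index 0: u0 ∈ [0, 5/54)
j=1 picked index 1: u0 ∈ [-1/135, 43/270)
j=2 picked index 1: u0 ∈ [-29/270, 8/135)
j=3 picked index 3: u0 ∈ [-1/45, 19/270)
j=4 picked index 4: u0 ∈ [-4/135, 2/45)
j=5 picked index 5: u0 ∈ [-1/18, 1/9)
j=6 picked index 5: u0 ∈ [-7/45, 1/90)
j=7 picked index 6: u0 ∈ [-4/45, 8/135)
j=8 picked index 8: u0 ∈ [-1/270, 13/90)
j=9 picked index 8: u0 ∈ [-14/135, 2/45)
intersection: [0, 1/90)

0 1/90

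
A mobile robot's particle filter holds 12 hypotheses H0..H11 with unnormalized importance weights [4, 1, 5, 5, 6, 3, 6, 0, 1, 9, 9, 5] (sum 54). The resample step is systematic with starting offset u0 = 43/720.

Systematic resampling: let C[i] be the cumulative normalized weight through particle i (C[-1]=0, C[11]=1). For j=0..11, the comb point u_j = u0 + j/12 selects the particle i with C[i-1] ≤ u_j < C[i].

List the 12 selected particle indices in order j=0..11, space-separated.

0 2 3 4 5 6 8 9 9 10 10 11

C = [2/27, 5/54, 5/27, 5/18, 7/18, 4/9, 5/9, 5/9, 31/54, 20/27, 49/54, 1]
j=0: u_0=43/720 ∈ [0, 2/27) → index 0
j=1: u_1=103/720 ∈ [5/54, 5/27) → index 2
j=2: u_2=163/720 ∈ [5/27, 5/18) → index 3
j=3: u_3=223/720 ∈ [5/18, 7/18) → index 4
j=4: u_4=283/720 ∈ [7/18, 4/9) → index 5
j=5: u_5=343/720 ∈ [4/9, 5/9) → index 6
j=6: u_6=403/720 ∈ [5/9, 31/54) → index 8
j=7: u_7=463/720 ∈ [31/54, 20/27) → index 9
j=8: u_8=523/720 ∈ [31/54, 20/27) → index 9
j=9: u_9=583/720 ∈ [20/27, 49/54) → index 10
j=10: u_10=643/720 ∈ [20/27, 49/54) → index 10
j=11: u_11=703/720 ∈ [49/54, 1) → index 11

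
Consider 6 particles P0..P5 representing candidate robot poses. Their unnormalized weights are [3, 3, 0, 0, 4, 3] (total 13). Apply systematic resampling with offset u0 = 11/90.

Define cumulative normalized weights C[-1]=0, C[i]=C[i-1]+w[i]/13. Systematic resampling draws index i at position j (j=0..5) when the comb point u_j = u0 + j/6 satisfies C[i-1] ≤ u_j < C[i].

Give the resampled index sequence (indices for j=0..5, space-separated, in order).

C = [3/13, 6/13, 6/13, 6/13, 10/13, 1]
j=0: u_0=11/90 ∈ [0, 3/13) → index 0
j=1: u_1=13/45 ∈ [3/13, 6/13) → index 1
j=2: u_2=41/90 ∈ [3/13, 6/13) → index 1
j=3: u_3=28/45 ∈ [6/13, 10/13) → index 4
j=4: u_4=71/90 ∈ [10/13, 1) → index 5
j=5: u_5=43/45 ∈ [10/13, 1) → index 5

0 1 1 4 5 5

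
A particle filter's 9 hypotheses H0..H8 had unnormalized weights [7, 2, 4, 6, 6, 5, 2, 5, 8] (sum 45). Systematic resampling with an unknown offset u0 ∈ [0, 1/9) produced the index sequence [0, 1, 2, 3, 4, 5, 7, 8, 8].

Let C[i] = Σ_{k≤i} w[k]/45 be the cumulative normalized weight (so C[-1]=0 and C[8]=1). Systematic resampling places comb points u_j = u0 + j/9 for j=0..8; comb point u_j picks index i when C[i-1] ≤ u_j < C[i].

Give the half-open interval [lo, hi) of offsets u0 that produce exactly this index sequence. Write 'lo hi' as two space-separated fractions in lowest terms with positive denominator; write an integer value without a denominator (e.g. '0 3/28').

2/45 1/15

C = [7/45, 1/5, 13/45, 19/45, 5/9, 2/3, 32/45, 37/45, 1]
j=0 picked index 0: u0 ∈ [0, 7/45)
j=1 picked index 1: u0 ∈ [2/45, 4/45)
j=2 picked index 2: u0 ∈ [-1/45, 1/15)
j=3 picked index 3: u0 ∈ [-2/45, 4/45)
j=4 picked index 4: u0 ∈ [-1/45, 1/9)
j=5 picked index 5: u0 ∈ [0, 1/9)
j=6 picked index 7: u0 ∈ [2/45, 7/45)
j=7 picked index 8: u0 ∈ [2/45, 2/9)
j=8 picked index 8: u0 ∈ [-1/15, 1/9)
intersection: [2/45, 1/15)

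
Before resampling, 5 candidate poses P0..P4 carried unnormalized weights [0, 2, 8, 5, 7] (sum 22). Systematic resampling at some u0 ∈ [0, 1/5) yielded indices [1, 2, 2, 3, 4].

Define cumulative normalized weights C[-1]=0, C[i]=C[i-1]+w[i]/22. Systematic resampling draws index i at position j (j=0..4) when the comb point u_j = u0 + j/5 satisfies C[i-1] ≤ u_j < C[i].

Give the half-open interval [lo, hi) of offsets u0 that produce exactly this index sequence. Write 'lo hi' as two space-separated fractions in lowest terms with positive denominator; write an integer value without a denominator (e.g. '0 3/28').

C = [0, 1/11, 5/11, 15/22, 1]
j=0 picked index 1: u0 ∈ [0, 1/11)
j=1 picked index 2: u0 ∈ [-6/55, 14/55)
j=2 picked index 2: u0 ∈ [-17/55, 3/55)
j=3 picked index 3: u0 ∈ [-8/55, 9/110)
j=4 picked index 4: u0 ∈ [-13/110, 1/5)
intersection: [0, 3/55)

0 3/55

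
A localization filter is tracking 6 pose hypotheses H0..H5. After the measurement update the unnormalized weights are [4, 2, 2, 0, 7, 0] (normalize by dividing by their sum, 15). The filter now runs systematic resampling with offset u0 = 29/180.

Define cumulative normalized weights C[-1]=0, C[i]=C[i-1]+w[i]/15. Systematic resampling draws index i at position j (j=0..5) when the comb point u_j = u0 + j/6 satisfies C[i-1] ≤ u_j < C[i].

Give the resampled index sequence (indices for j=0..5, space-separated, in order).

C = [4/15, 2/5, 8/15, 8/15, 1, 1]
j=0: u_0=29/180 ∈ [0, 4/15) → index 0
j=1: u_1=59/180 ∈ [4/15, 2/5) → index 1
j=2: u_2=89/180 ∈ [2/5, 8/15) → index 2
j=3: u_3=119/180 ∈ [8/15, 1) → index 4
j=4: u_4=149/180 ∈ [8/15, 1) → index 4
j=5: u_5=179/180 ∈ [8/15, 1) → index 4

0 1 2 4 4 4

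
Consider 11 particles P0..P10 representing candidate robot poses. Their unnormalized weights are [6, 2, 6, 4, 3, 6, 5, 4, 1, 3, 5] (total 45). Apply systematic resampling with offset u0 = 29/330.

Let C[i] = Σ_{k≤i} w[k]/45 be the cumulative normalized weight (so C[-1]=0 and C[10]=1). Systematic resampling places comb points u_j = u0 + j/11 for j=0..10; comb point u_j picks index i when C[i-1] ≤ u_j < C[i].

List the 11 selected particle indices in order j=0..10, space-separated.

0 2 2 3 4 5 6 7 8 10 10

C = [2/15, 8/45, 14/45, 2/5, 7/15, 3/5, 32/45, 4/5, 37/45, 8/9, 1]
j=0: u_0=29/330 ∈ [0, 2/15) → index 0
j=1: u_1=59/330 ∈ [8/45, 14/45) → index 2
j=2: u_2=89/330 ∈ [8/45, 14/45) → index 2
j=3: u_3=119/330 ∈ [14/45, 2/5) → index 3
j=4: u_4=149/330 ∈ [2/5, 7/15) → index 4
j=5: u_5=179/330 ∈ [7/15, 3/5) → index 5
j=6: u_6=19/30 ∈ [3/5, 32/45) → index 6
j=7: u_7=239/330 ∈ [32/45, 4/5) → index 7
j=8: u_8=269/330 ∈ [4/5, 37/45) → index 8
j=9: u_9=299/330 ∈ [8/9, 1) → index 10
j=10: u_10=329/330 ∈ [8/9, 1) → index 10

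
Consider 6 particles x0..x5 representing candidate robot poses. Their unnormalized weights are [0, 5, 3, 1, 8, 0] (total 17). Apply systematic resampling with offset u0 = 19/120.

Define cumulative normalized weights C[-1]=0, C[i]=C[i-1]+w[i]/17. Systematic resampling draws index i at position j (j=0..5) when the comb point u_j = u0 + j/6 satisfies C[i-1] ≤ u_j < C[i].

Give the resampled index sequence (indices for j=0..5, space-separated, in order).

C = [0, 5/17, 8/17, 9/17, 1, 1]
j=0: u_0=19/120 ∈ [0, 5/17) → index 1
j=1: u_1=13/40 ∈ [5/17, 8/17) → index 2
j=2: u_2=59/120 ∈ [8/17, 9/17) → index 3
j=3: u_3=79/120 ∈ [9/17, 1) → index 4
j=4: u_4=33/40 ∈ [9/17, 1) → index 4
j=5: u_5=119/120 ∈ [9/17, 1) → index 4

1 2 3 4 4 4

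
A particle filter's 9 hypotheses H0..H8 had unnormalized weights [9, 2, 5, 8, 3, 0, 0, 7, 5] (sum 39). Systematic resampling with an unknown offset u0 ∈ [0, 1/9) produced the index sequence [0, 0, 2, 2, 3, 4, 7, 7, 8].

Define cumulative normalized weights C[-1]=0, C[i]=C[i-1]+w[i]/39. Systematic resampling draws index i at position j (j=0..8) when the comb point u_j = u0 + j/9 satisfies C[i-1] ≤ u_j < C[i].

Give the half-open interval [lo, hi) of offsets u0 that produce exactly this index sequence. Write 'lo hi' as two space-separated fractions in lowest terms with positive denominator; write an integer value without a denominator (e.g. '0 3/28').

7/117 1/13

C = [3/13, 11/39, 16/39, 8/13, 9/13, 9/13, 9/13, 34/39, 1]
j=0 picked index 0: u0 ∈ [0, 3/13)
j=1 picked index 0: u0 ∈ [-1/9, 14/117)
j=2 picked index 2: u0 ∈ [7/117, 22/117)
j=3 picked index 2: u0 ∈ [-2/39, 1/13)
j=4 picked index 3: u0 ∈ [-4/117, 20/117)
j=5 picked index 4: u0 ∈ [7/117, 16/117)
j=6 picked index 7: u0 ∈ [1/39, 8/39)
j=7 picked index 7: u0 ∈ [-10/117, 11/117)
j=8 picked index 8: u0 ∈ [-2/117, 1/9)
intersection: [7/117, 1/13)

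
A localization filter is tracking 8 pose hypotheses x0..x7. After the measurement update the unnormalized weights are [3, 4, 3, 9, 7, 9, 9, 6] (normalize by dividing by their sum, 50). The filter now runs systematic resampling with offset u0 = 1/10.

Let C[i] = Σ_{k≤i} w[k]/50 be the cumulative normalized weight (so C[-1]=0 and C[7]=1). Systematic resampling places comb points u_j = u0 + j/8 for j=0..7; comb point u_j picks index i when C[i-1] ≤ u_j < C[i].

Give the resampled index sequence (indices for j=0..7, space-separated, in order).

C = [3/50, 7/50, 1/5, 19/50, 13/25, 7/10, 22/25, 1]
j=0: u_0=1/10 ∈ [3/50, 7/50) → index 1
j=1: u_1=9/40 ∈ [1/5, 19/50) → index 3
j=2: u_2=7/20 ∈ [1/5, 19/50) → index 3
j=3: u_3=19/40 ∈ [19/50, 13/25) → index 4
j=4: u_4=3/5 ∈ [13/25, 7/10) → index 5
j=5: u_5=29/40 ∈ [7/10, 22/25) → index 6
j=6: u_6=17/20 ∈ [7/10, 22/25) → index 6
j=7: u_7=39/40 ∈ [22/25, 1) → index 7

1 3 3 4 5 6 6 7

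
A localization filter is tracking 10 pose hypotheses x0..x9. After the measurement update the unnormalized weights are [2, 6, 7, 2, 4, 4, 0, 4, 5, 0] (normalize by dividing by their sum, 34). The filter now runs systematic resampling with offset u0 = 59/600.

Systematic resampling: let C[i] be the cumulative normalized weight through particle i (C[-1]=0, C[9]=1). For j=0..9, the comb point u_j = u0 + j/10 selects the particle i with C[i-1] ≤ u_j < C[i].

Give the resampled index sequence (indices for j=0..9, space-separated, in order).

1 1 2 2 3 4 5 7 8 8

C = [1/17, 4/17, 15/34, 1/2, 21/34, 25/34, 25/34, 29/34, 1, 1]
j=0: u_0=59/600 ∈ [1/17, 4/17) → index 1
j=1: u_1=119/600 ∈ [1/17, 4/17) → index 1
j=2: u_2=179/600 ∈ [4/17, 15/34) → index 2
j=3: u_3=239/600 ∈ [4/17, 15/34) → index 2
j=4: u_4=299/600 ∈ [15/34, 1/2) → index 3
j=5: u_5=359/600 ∈ [1/2, 21/34) → index 4
j=6: u_6=419/600 ∈ [21/34, 25/34) → index 5
j=7: u_7=479/600 ∈ [25/34, 29/34) → index 7
j=8: u_8=539/600 ∈ [29/34, 1) → index 8
j=9: u_9=599/600 ∈ [29/34, 1) → index 8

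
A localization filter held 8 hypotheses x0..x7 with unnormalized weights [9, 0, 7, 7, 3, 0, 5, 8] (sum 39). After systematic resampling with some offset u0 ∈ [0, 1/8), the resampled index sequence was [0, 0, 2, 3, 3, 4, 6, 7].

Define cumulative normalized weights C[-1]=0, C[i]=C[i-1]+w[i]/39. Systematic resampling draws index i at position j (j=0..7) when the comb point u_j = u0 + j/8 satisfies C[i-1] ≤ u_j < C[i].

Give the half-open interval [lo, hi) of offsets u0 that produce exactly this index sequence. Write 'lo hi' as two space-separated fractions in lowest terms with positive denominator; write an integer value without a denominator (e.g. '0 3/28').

11/312 1/24

C = [3/13, 3/13, 16/39, 23/39, 2/3, 2/3, 31/39, 1]
j=0 picked index 0: u0 ∈ [0, 3/13)
j=1 picked index 0: u0 ∈ [-1/8, 11/104)
j=2 picked index 2: u0 ∈ [-1/52, 25/156)
j=3 picked index 3: u0 ∈ [11/312, 67/312)
j=4 picked index 3: u0 ∈ [-7/78, 7/78)
j=5 picked index 4: u0 ∈ [-11/312, 1/24)
j=6 picked index 6: u0 ∈ [-1/12, 7/156)
j=7 picked index 7: u0 ∈ [-25/312, 1/8)
intersection: [11/312, 1/24)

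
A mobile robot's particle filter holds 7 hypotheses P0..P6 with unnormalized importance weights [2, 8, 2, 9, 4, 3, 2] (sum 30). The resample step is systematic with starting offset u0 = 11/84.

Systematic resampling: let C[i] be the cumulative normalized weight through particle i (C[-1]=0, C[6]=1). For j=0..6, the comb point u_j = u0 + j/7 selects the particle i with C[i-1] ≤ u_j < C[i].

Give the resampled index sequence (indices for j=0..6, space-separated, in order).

1 1 3 3 4 5 6

C = [1/15, 1/3, 2/5, 7/10, 5/6, 14/15, 1]
j=0: u_0=11/84 ∈ [1/15, 1/3) → index 1
j=1: u_1=23/84 ∈ [1/15, 1/3) → index 1
j=2: u_2=5/12 ∈ [2/5, 7/10) → index 3
j=3: u_3=47/84 ∈ [2/5, 7/10) → index 3
j=4: u_4=59/84 ∈ [7/10, 5/6) → index 4
j=5: u_5=71/84 ∈ [5/6, 14/15) → index 5
j=6: u_6=83/84 ∈ [14/15, 1) → index 6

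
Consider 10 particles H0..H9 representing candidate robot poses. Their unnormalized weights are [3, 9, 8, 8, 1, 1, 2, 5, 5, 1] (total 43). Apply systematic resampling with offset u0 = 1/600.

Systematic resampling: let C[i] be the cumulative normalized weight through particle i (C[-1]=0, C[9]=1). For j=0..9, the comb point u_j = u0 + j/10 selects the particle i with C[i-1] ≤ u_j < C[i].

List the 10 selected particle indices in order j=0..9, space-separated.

C = [3/43, 12/43, 20/43, 28/43, 29/43, 30/43, 32/43, 37/43, 42/43, 1]
j=0: u_0=1/600 ∈ [0, 3/43) → index 0
j=1: u_1=61/600 ∈ [3/43, 12/43) → index 1
j=2: u_2=121/600 ∈ [3/43, 12/43) → index 1
j=3: u_3=181/600 ∈ [12/43, 20/43) → index 2
j=4: u_4=241/600 ∈ [12/43, 20/43) → index 2
j=5: u_5=301/600 ∈ [20/43, 28/43) → index 3
j=6: u_6=361/600 ∈ [20/43, 28/43) → index 3
j=7: u_7=421/600 ∈ [30/43, 32/43) → index 6
j=8: u_8=481/600 ∈ [32/43, 37/43) → index 7
j=9: u_9=541/600 ∈ [37/43, 42/43) → index 8

0 1 1 2 2 3 3 6 7 8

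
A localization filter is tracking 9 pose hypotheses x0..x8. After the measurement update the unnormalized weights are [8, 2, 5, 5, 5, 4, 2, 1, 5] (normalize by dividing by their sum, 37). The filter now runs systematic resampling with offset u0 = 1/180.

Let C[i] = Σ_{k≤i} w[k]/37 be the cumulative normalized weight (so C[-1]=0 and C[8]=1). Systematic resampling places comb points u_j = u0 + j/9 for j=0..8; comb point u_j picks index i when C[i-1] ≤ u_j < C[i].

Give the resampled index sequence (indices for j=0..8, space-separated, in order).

C = [8/37, 10/37, 15/37, 20/37, 25/37, 29/37, 31/37, 32/37, 1]
j=0: u_0=1/180 ∈ [0, 8/37) → index 0
j=1: u_1=7/60 ∈ [0, 8/37) → index 0
j=2: u_2=41/180 ∈ [8/37, 10/37) → index 1
j=3: u_3=61/180 ∈ [10/37, 15/37) → index 2
j=4: u_4=9/20 ∈ [15/37, 20/37) → index 3
j=5: u_5=101/180 ∈ [20/37, 25/37) → index 4
j=6: u_6=121/180 ∈ [20/37, 25/37) → index 4
j=7: u_7=47/60 ∈ [25/37, 29/37) → index 5
j=8: u_8=161/180 ∈ [32/37, 1) → index 8

0 0 1 2 3 4 4 5 8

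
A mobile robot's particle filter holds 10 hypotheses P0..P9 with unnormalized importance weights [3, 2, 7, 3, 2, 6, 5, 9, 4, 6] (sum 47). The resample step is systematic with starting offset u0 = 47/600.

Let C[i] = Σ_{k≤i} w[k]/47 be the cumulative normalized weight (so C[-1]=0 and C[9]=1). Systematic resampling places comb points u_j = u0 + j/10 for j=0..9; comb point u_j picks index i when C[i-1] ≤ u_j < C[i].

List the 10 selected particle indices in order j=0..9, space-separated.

C = [3/47, 5/47, 12/47, 15/47, 17/47, 23/47, 28/47, 37/47, 41/47, 1]
j=0: u_0=47/600 ∈ [3/47, 5/47) → index 1
j=1: u_1=107/600 ∈ [5/47, 12/47) → index 2
j=2: u_2=167/600 ∈ [12/47, 15/47) → index 3
j=3: u_3=227/600 ∈ [17/47, 23/47) → index 5
j=4: u_4=287/600 ∈ [17/47, 23/47) → index 5
j=5: u_5=347/600 ∈ [23/47, 28/47) → index 6
j=6: u_6=407/600 ∈ [28/47, 37/47) → index 7
j=7: u_7=467/600 ∈ [28/47, 37/47) → index 7
j=8: u_8=527/600 ∈ [41/47, 1) → index 9
j=9: u_9=587/600 ∈ [41/47, 1) → index 9

1 2 3 5 5 6 7 7 9 9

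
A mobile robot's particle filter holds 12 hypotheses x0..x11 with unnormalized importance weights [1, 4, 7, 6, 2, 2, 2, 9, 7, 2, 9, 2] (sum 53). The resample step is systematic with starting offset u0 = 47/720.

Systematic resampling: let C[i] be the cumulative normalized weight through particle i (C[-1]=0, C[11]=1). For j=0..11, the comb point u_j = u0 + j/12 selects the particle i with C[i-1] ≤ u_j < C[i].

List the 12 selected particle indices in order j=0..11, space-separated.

C = [1/53, 5/53, 12/53, 18/53, 20/53, 22/53, 24/53, 33/53, 40/53, 42/53, 51/53, 1]
j=0: u_0=47/720 ∈ [1/53, 5/53) → index 1
j=1: u_1=107/720 ∈ [5/53, 12/53) → index 2
j=2: u_2=167/720 ∈ [12/53, 18/53) → index 3
j=3: u_3=227/720 ∈ [12/53, 18/53) → index 3
j=4: u_4=287/720 ∈ [20/53, 22/53) → index 5
j=5: u_5=347/720 ∈ [24/53, 33/53) → index 7
j=6: u_6=407/720 ∈ [24/53, 33/53) → index 7
j=7: u_7=467/720 ∈ [33/53, 40/53) → index 8
j=8: u_8=527/720 ∈ [33/53, 40/53) → index 8
j=9: u_9=587/720 ∈ [42/53, 51/53) → index 10
j=10: u_10=647/720 ∈ [42/53, 51/53) → index 10
j=11: u_11=707/720 ∈ [51/53, 1) → index 11

1 2 3 3 5 7 7 8 8 10 10 11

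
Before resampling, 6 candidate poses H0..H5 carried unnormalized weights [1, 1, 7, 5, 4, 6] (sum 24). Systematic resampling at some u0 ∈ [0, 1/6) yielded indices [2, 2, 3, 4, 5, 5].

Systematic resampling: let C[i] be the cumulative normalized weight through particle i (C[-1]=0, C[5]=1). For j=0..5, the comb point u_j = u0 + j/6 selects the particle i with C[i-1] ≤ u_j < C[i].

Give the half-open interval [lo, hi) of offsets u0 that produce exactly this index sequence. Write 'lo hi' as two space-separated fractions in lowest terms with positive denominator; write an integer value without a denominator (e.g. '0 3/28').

1/12 1/6

C = [1/24, 1/12, 3/8, 7/12, 3/4, 1]
j=0 picked index 2: u0 ∈ [1/12, 3/8)
j=1 picked index 2: u0 ∈ [-1/12, 5/24)
j=2 picked index 3: u0 ∈ [1/24, 1/4)
j=3 picked index 4: u0 ∈ [1/12, 1/4)
j=4 picked index 5: u0 ∈ [1/12, 1/3)
j=5 picked index 5: u0 ∈ [-1/12, 1/6)
intersection: [1/12, 1/6)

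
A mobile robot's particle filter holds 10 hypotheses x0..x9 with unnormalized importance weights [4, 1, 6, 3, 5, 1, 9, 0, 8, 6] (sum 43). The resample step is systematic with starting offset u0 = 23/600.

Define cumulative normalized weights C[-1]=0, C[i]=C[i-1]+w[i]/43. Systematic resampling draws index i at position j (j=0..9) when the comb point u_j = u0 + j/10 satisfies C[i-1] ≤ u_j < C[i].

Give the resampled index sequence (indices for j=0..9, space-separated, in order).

C = [4/43, 5/43, 11/43, 14/43, 19/43, 20/43, 29/43, 29/43, 37/43, 1]
j=0: u_0=23/600 ∈ [0, 4/43) → index 0
j=1: u_1=83/600 ∈ [5/43, 11/43) → index 2
j=2: u_2=143/600 ∈ [5/43, 11/43) → index 2
j=3: u_3=203/600 ∈ [14/43, 19/43) → index 4
j=4: u_4=263/600 ∈ [14/43, 19/43) → index 4
j=5: u_5=323/600 ∈ [20/43, 29/43) → index 6
j=6: u_6=383/600 ∈ [20/43, 29/43) → index 6
j=7: u_7=443/600 ∈ [29/43, 37/43) → index 8
j=8: u_8=503/600 ∈ [29/43, 37/43) → index 8
j=9: u_9=563/600 ∈ [37/43, 1) → index 9

0 2 2 4 4 6 6 8 8 9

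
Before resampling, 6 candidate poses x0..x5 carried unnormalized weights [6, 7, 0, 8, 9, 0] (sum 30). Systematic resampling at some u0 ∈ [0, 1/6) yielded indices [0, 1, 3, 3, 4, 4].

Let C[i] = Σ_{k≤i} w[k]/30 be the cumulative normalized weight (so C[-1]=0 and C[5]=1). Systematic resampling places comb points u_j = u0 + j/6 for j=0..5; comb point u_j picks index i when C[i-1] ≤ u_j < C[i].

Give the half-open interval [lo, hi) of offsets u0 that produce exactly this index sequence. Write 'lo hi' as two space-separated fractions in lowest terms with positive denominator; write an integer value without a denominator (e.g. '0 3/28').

1/10 1/6

C = [1/5, 13/30, 13/30, 7/10, 1, 1]
j=0 picked index 0: u0 ∈ [0, 1/5)
j=1 picked index 1: u0 ∈ [1/30, 4/15)
j=2 picked index 3: u0 ∈ [1/10, 11/30)
j=3 picked index 3: u0 ∈ [-1/15, 1/5)
j=4 picked index 4: u0 ∈ [1/30, 1/3)
j=5 picked index 4: u0 ∈ [-2/15, 1/6)
intersection: [1/10, 1/6)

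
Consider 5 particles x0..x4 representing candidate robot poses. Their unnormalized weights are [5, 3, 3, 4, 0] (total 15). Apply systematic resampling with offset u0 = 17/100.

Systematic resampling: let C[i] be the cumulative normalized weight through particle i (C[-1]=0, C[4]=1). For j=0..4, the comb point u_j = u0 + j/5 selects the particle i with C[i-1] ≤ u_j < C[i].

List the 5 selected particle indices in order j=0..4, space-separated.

C = [1/3, 8/15, 11/15, 1, 1]
j=0: u_0=17/100 ∈ [0, 1/3) → index 0
j=1: u_1=37/100 ∈ [1/3, 8/15) → index 1
j=2: u_2=57/100 ∈ [8/15, 11/15) → index 2
j=3: u_3=77/100 ∈ [11/15, 1) → index 3
j=4: u_4=97/100 ∈ [11/15, 1) → index 3

0 1 2 3 3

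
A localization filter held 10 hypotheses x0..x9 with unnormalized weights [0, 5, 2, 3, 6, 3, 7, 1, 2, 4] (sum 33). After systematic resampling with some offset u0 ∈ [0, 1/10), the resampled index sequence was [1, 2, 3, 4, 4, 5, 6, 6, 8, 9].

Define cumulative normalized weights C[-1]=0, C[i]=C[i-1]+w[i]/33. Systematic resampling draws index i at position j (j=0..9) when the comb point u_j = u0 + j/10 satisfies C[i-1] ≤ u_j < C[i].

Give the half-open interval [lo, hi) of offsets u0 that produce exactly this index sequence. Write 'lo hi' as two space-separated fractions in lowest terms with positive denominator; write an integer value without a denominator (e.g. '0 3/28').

17/330 5/66

C = [0, 5/33, 7/33, 10/33, 16/33, 19/33, 26/33, 9/11, 29/33, 1]
j=0 picked index 1: u0 ∈ [0, 5/33)
j=1 picked index 2: u0 ∈ [17/330, 37/330)
j=2 picked index 3: u0 ∈ [2/165, 17/165)
j=3 picked index 4: u0 ∈ [1/330, 61/330)
j=4 picked index 4: u0 ∈ [-16/165, 14/165)
j=5 picked index 5: u0 ∈ [-1/66, 5/66)
j=6 picked index 6: u0 ∈ [-4/165, 31/165)
j=7 picked index 6: u0 ∈ [-41/330, 29/330)
j=8 picked index 8: u0 ∈ [1/55, 13/165)
j=9 picked index 9: u0 ∈ [-7/330, 1/10)
intersection: [17/330, 5/66)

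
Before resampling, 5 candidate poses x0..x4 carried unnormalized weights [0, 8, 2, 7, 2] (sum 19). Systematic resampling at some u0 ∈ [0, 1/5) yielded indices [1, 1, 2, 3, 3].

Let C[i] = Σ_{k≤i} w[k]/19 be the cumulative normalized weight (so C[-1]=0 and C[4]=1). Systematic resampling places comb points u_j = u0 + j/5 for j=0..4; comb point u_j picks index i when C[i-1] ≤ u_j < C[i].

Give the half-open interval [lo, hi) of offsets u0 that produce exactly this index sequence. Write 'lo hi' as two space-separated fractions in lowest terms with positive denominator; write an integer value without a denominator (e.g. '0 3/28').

2/95 9/95

C = [0, 8/19, 10/19, 17/19, 1]
j=0 picked index 1: u0 ∈ [0, 8/19)
j=1 picked index 1: u0 ∈ [-1/5, 21/95)
j=2 picked index 2: u0 ∈ [2/95, 12/95)
j=3 picked index 3: u0 ∈ [-7/95, 28/95)
j=4 picked index 3: u0 ∈ [-26/95, 9/95)
intersection: [2/95, 9/95)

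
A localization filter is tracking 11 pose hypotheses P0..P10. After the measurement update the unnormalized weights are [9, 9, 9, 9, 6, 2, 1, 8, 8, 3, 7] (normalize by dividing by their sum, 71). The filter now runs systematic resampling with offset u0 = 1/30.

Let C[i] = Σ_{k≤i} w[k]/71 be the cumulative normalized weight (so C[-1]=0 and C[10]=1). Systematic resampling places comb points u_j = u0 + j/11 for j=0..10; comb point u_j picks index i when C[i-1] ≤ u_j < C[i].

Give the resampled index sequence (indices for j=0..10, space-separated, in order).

0 0 1 2 3 3 4 7 8 8 10

C = [9/71, 18/71, 27/71, 36/71, 42/71, 44/71, 45/71, 53/71, 61/71, 64/71, 1]
j=0: u_0=1/30 ∈ [0, 9/71) → index 0
j=1: u_1=41/330 ∈ [0, 9/71) → index 0
j=2: u_2=71/330 ∈ [9/71, 18/71) → index 1
j=3: u_3=101/330 ∈ [18/71, 27/71) → index 2
j=4: u_4=131/330 ∈ [27/71, 36/71) → index 3
j=5: u_5=161/330 ∈ [27/71, 36/71) → index 3
j=6: u_6=191/330 ∈ [36/71, 42/71) → index 4
j=7: u_7=221/330 ∈ [45/71, 53/71) → index 7
j=8: u_8=251/330 ∈ [53/71, 61/71) → index 8
j=9: u_9=281/330 ∈ [53/71, 61/71) → index 8
j=10: u_10=311/330 ∈ [64/71, 1) → index 10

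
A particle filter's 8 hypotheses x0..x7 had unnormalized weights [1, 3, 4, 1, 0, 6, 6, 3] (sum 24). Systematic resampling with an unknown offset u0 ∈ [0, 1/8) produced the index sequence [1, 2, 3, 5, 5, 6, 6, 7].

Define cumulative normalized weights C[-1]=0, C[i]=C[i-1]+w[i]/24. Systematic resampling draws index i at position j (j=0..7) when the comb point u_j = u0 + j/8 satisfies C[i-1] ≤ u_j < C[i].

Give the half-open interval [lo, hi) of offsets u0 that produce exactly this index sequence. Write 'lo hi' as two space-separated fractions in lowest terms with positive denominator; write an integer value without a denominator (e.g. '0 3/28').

1/12 1/8

C = [1/24, 1/6, 1/3, 3/8, 3/8, 5/8, 7/8, 1]
j=0 picked index 1: u0 ∈ [1/24, 1/6)
j=1 picked index 2: u0 ∈ [1/24, 5/24)
j=2 picked index 3: u0 ∈ [1/12, 1/8)
j=3 picked index 5: u0 ∈ [0, 1/4)
j=4 picked index 5: u0 ∈ [-1/8, 1/8)
j=5 picked index 6: u0 ∈ [0, 1/4)
j=6 picked index 6: u0 ∈ [-1/8, 1/8)
j=7 picked index 7: u0 ∈ [0, 1/8)
intersection: [1/12, 1/8)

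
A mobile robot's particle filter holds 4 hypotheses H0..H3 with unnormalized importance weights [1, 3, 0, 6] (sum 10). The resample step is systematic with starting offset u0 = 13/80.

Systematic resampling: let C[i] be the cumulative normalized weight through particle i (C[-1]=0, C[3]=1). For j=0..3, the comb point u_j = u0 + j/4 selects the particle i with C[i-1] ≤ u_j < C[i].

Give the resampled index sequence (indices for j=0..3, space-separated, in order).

1 3 3 3

C = [1/10, 2/5, 2/5, 1]
j=0: u_0=13/80 ∈ [1/10, 2/5) → index 1
j=1: u_1=33/80 ∈ [2/5, 1) → index 3
j=2: u_2=53/80 ∈ [2/5, 1) → index 3
j=3: u_3=73/80 ∈ [2/5, 1) → index 3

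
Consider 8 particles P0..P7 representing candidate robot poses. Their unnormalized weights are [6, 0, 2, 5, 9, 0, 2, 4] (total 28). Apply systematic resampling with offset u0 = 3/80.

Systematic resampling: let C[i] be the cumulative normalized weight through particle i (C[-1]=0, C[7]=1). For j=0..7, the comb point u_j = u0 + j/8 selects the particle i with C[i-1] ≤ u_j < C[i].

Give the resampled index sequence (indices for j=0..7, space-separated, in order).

0 0 3 3 4 4 6 7

C = [3/14, 3/14, 2/7, 13/28, 11/14, 11/14, 6/7, 1]
j=0: u_0=3/80 ∈ [0, 3/14) → index 0
j=1: u_1=13/80 ∈ [0, 3/14) → index 0
j=2: u_2=23/80 ∈ [2/7, 13/28) → index 3
j=3: u_3=33/80 ∈ [2/7, 13/28) → index 3
j=4: u_4=43/80 ∈ [13/28, 11/14) → index 4
j=5: u_5=53/80 ∈ [13/28, 11/14) → index 4
j=6: u_6=63/80 ∈ [11/14, 6/7) → index 6
j=7: u_7=73/80 ∈ [6/7, 1) → index 7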